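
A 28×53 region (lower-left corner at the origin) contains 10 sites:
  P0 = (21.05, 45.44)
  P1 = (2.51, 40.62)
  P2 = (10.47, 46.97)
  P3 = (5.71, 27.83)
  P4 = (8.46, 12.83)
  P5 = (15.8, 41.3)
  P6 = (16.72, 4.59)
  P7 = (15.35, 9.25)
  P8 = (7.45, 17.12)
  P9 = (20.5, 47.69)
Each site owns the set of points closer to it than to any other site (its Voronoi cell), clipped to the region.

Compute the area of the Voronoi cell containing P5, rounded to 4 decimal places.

Area of P5's cell: 214.4824

1. box [0,28]×[0,53]: [(0, 0) (28, 0) (28, 53) (0, 53)]
2. ⊥bis P5·P0 via (18.425,43.37): [(0, 0) (28, 0) (28, 31.2278) (10.8311, 53) (0, 53)]  |A|=1297.0971
3. ⊥bis P5·P1 via (9.155,40.96): [(11.2508, 0) (28, 0) (28, 31.2278) (10.8311, 53) (8.539, 53)]  |A|=772.6693
4. ⊥bis P5·P2 via (13.135,44.135): [(9.1826, 40.4196) (11.2508, 0) (28, 0) (28, 31.2278) (15.8265, 46.6651)]  |A|=721.6079
5. ⊥bis P5·P3 via (10.755,34.565): [(9.1826, 40.4196) (9.4315, 35.5564) (28, 21.6473) (28, 31.2278) (15.8265, 46.6651)]  |A|=222.8579
6. ⊥bis P5·P4 via (12.13,27.065): [(9.1826, 40.4196) (9.4315, 35.5564) (25.3004, 23.6695) (28, 22.9735) (28, 31.2278) (15.8265, 46.6651)]  |A|=221.0678
7. ⊥bis P5·P6 via (16.26,22.945): [(9.1826, 40.4196) (9.4315, 35.5564) (25.3004, 23.6695) (27.0606, 23.2157) (28, 23.2392) (28, 31.2278) (15.8265, 46.6651)]  |A|=220.9429
8. ⊥bis P5·P7 via (15.575,25.275): [(9.1826, 40.4196) (9.4315, 35.5564) (23.3018, 25.1665) (28, 25.1005) (28, 31.2278) (15.8265, 46.6651)]  |A|=214.7459
9. ⊥bis P5·P8 via (11.625,29.21): [(9.1826, 40.4196) (9.4315, 35.5564) (23.2742, 25.1872) (23.3355, 25.166) (28, 25.1005) (28, 31.2278) (15.8265, 46.6651)]  |A|=214.7455
10. ⊥bis P5·P9 via (18.15,44.495): [(15.5513, 46.4064) (9.1826, 40.4196) (9.4315, 35.5564) (23.2742, 25.1872) (23.3355, 25.166) (28, 25.1005) (28, 31.2278) (16.6925, 45.567)]  |A|=214.4824
11. canonical 8-gon: [(15.5513, 46.4064) (9.1826, 40.4196) (9.4315, 35.5564) (23.2742, 25.1872) (23.3355, 25.166) (28, 25.1005) (28, 31.2278) (16.6925, 45.567)]
12. shoelace: 214.4824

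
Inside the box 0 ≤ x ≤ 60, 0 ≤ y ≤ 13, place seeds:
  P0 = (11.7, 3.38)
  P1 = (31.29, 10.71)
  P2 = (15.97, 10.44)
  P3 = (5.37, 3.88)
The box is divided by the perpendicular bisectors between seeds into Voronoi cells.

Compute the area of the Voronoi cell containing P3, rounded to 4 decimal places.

1. box [0,60]×[0,13]: [(0, 0) (60, 0) (60, 13) (0, 13)]
2. ⊥bis P3·P0 via (8.535,3.63): [(0, 0) (8.2483, 0) (9.2751, 13) (0, 13)]  |A|=113.9021
3. ⊥bis P3·P1 via (18.33,7.295): [(0, 0) (8.2483, 0) (9.2751, 13) (0, 13)]  |A|=113.9021
4. ⊥bis P3·P2 via (10.67,7.16): [(0, 0) (8.2483, 0) (9.0239, 9.8198) (7.0558, 13) (0, 13)]  |A|=110.3732
5. canonical 5-gon: [(0, 0) (8.2483, 0) (9.0239, 9.8198) (7.0558, 13) (0, 13)]
6. shoelace: 110.3732

Area of P3's cell: 110.3732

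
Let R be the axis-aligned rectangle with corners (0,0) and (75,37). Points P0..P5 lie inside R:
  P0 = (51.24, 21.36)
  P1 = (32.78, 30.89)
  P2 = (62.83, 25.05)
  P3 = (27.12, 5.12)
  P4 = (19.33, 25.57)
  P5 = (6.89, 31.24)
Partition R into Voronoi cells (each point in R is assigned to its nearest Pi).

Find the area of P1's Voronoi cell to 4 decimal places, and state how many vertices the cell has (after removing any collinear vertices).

1. box [0,75]×[0,37]: [(0, 0) (75, 0) (75, 37) (0, 37)]
2. ⊥bis P1·P0 via (42.01,26.125): [(0, 0) (28.5229, 0) (47.6242, 37) (0, 37)]  |A|=1408.7226
3. ⊥bis P1·P2 via (47.805,27.97): [(0, 0) (28.5229, 0) (47.6242, 37) (0, 37)]  |A|=1408.7226
4. ⊥bis P1·P3 via (29.95,18.005): [(0, 24.5831) (37.0168, 16.4529) (47.6242, 37) (0, 37)]  |A|=719.0873
5. ⊥bis P1·P4 via (26.055,28.23): [(30.1136, 17.9691) (37.0168, 16.4529) (47.6242, 37) (22.5861, 37)]  |A|=317.2107
6. ⊥bis P1·P5 via (19.835,31.065): [(30.1136, 17.9691) (37.0168, 16.4529) (47.6242, 37) (22.5861, 37)]  |A|=317.2107
7. canonical 4-gon: [(30.1136, 17.9691) (37.0168, 16.4529) (47.6242, 37) (22.5861, 37)]
8. shoelace: 317.2107

Area of P1's cell: 317.2107 (4 vertices)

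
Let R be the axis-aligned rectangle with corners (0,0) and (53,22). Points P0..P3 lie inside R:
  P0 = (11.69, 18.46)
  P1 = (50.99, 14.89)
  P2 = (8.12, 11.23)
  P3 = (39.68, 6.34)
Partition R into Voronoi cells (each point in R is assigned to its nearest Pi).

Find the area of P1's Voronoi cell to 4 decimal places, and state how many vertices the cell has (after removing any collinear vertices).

1. box [0,53]×[0,22]: [(0, 0) (53, 0) (53, 22) (0, 22)]
2. ⊥bis P1·P0 via (31.34,16.675): [(29.8252, 0) (53, 0) (53, 22) (31.8237, 22)]  |A|=487.8613
3. ⊥bis P1·P2 via (29.555,13.06): [(30.2607, 4.7938) (30.67, 0) (53, 0) (53, 22) (31.8237, 22)]  |A|=485.8366
4. ⊥bis P1·P3 via (45.335,10.615): [(53, 0.4757) (53, 22) (36.7283, 22)]  |A|=175.1186
5. canonical 3-gon: [(53, 0.4757) (53, 22) (36.7283, 22)]
6. shoelace: 175.1186

Area of P1's cell: 175.1186 (3 vertices)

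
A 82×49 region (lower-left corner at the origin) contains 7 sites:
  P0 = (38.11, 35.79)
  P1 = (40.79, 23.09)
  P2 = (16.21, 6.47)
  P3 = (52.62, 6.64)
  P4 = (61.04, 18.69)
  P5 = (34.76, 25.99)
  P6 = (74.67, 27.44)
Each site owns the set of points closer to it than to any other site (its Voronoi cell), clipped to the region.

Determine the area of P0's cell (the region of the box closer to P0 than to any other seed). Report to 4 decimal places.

Area of P0's cell: 815.7791

1. box [0,82]×[0,49]: [(0, 0) (82, 0) (82, 49) (0, 49)]
2. ⊥bis P0·P1 via (39.45,29.44): [(0, 21.1151) (82, 38.4191) (82, 49) (0, 49)]  |A|=1577.0989
3. ⊥bis P0·P2 via (27.16,21.13): [(0, 41.4166) (21.1926, 25.5873) (82, 38.4191) (82, 49) (0, 49)]  |A|=1361.9782
4. ⊥bis P0·P3 via (45.365,21.215): [(0, 41.4166) (21.1926, 25.5873) (78.4019, 37.6598) (82, 39.4508) (82, 49) (0, 49)]  |A|=1360.122
5. ⊥bis P0·P4 via (49.575,27.24): [(0, 41.4166) (21.1926, 25.5873) (53.413, 32.3865) (65.8025, 49) (0, 49)]  |A|=1076.191
6. ⊥bis P0·P5 via (36.435,30.89): [(0, 43.3448) (40.2085, 29.6001) (53.413, 32.3865) (65.8025, 49) (0, 49)]  |A|=844.3998
7. ⊥bis P0·P6 via (56.39,31.615): [(0, 43.3448) (40.2085, 29.6001) (53.413, 32.3865) (57.9582, 38.4814) (60.3606, 49) (0, 49)]  |A|=815.7791
8. canonical 6-gon: [(0, 43.3448) (40.2085, 29.6001) (53.413, 32.3865) (57.9582, 38.4814) (60.3606, 49) (0, 49)]
9. shoelace: 815.7791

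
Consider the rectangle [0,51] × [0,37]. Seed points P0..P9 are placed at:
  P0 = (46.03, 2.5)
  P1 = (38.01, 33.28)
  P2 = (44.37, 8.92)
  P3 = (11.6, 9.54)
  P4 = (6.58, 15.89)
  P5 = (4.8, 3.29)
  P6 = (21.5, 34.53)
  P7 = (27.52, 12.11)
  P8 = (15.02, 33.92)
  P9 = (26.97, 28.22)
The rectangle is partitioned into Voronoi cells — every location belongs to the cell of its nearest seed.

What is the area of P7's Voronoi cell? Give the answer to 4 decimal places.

1. box [0,51]×[0,37]: [(0, 0) (51, 0) (51, 37) (0, 37)]
2. ⊥bis P7·P0 via (36.775,7.305): [(0, 0) (32.9824, 0) (51, 34.704) (51, 37) (0, 37)]  |A|=1574.3582
3. ⊥bis P7·P1 via (32.765,22.695): [(0, 0) (32.9824, 0) (42.3097, 17.9655) (3.8959, 37) (0, 37)]  |A|=1116.0801
4. ⊥bis P7·P2 via (35.945,10.515): [(0, 0) (32.9824, 0) (34.5121, 2.9465) (37.7804, 20.2098) (3.8959, 37) (0, 37)]  |A|=1073.3171
5. ⊥bis P7·P3 via (19.56,10.825): [(21.3075, 0) (32.9824, 0) (34.5121, 2.9465) (37.7804, 20.2098) (16.3291, 30.8392)]  |A|=430.6753
6. ⊥bis P7·P4 via (17.05,14): [(18.1045, 19.8414) (21.3075, 0) (32.9824, 0) (34.5121, 2.9465) (37.7804, 20.2098) (19.781, 29.1287)]  |A|=413.2119
7. ⊥bis P7·P5 via (16.16,7.7): [(18.1045, 19.8414) (21.3075, 0) (32.9824, 0) (34.5121, 2.9465) (37.7804, 20.2098) (19.781, 29.1287)]  |A|=413.2119
8. ⊥bis P7·P6 via (24.51,23.32): [(18.4381, 21.6896) (18.1045, 19.8414) (21.3075, 0) (32.9824, 0) (34.5121, 2.9465) (37.7804, 20.2098) (29.0458, 24.5379)]  |A|=375.6684
9. ⊥bis P7·P8 via (21.27,23.015): [(19.4153, 21.952) (18.3782, 21.3576) (18.1045, 19.8414) (21.3075, 0) (32.9824, 0) (34.5121, 2.9465) (37.7804, 20.2098) (29.0458, 24.5379)]  |A|=375.514
10. ⊥bis P7·P9 via (27.245,20.165): [(18.1066, 19.853) (18.1045, 19.8414) (21.3075, 0) (32.9824, 0) (34.5121, 2.9465) (37.7804, 20.2098) (37.1859, 20.5044)]  |A|=325.2697
11. canonical 7-gon: [(18.1066, 19.853) (18.1045, 19.8414) (21.3075, 0) (32.9824, 0) (34.5121, 2.9465) (37.7804, 20.2098) (37.1859, 20.5044)]
12. shoelace: 325.2697

Area of P7's cell: 325.2697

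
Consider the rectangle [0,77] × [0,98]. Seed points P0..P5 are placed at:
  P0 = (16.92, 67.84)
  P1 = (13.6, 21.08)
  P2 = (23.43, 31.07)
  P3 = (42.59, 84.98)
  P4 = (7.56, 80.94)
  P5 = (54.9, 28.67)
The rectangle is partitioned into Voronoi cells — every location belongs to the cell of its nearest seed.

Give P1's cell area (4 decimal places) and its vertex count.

Area of P1's cell: 973.8875 (4 vertices)

1. box [0,77]×[0,98]: [(0, 0) (77, 0) (77, 98) (0, 98)]
2. ⊥bis P1·P0 via (15.26,44.46): [(0, 45.5435) (0, 0) (77, 0) (77, 40.0764)]  |A|=3296.3654
3. ⊥bis P1·P2 via (18.515,26.075): [(0, 44.2935) (0, 0) (45.0144, 0)]  |A|=996.9222
4. ⊥bis P1·P3 via (28.095,53.03): [(0, 44.2935) (0, 0) (45.0144, 0)]  |A|=996.9222
5. ⊥bis P1·P4 via (10.58,51.01): [(0, 44.2935) (0, 0) (45.0144, 0)]  |A|=996.9222
6. ⊥bis P1·P5 via (34.25,24.875): [(37.4543, 7.439) (0, 44.2935) (0, 0) (38.8215, 0)]  |A|=973.8875
7. canonical 4-gon: [(37.4543, 7.439) (0, 44.2935) (0, 0) (38.8215, 0)]
8. shoelace: 973.8875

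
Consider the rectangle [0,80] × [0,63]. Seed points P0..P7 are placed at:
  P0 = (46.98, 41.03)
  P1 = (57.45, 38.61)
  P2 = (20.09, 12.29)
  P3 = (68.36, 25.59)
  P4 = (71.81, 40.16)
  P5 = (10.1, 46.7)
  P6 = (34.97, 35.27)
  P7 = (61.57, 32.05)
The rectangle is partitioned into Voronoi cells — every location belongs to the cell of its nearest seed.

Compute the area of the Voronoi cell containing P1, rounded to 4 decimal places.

1. box [0,80]×[0,63]: [(0, 0) (80, 0) (80, 63) (0, 63)]
2. ⊥bis P1·P0 via (52.215,39.82): [(43.0111, 0) (80, 0) (80, 63) (57.5727, 63)]  |A|=1871.6076
3. ⊥bis P1·P2 via (38.77,25.45): [(46.3927, 14.63) (56.6994, 0) (80, 0) (80, 63) (57.5727, 63)]  |A|=1771.4777
4. ⊥bis P1·P3 via (62.905,32.1): [(47.4343, 19.1364) (80, 46.4246) (80, 63) (57.5727, 63)]  |A|=761.7645
5. ⊥bis P1·P4 via (64.63,39.385): [(47.4343, 19.1364) (65.208, 34.0298) (62.081, 63) (57.5727, 63)]  |A|=379.6151
6. ⊥bis P1·P5 via (33.775,42.655): [(47.4343, 19.1364) (65.208, 34.0298) (62.081, 63) (57.5727, 63)]  |A|=379.6151
7. ⊥bis P1·P6 via (46.21,36.94): [(48.2992, 22.8785) (48.6979, 20.1953) (65.208, 34.0298) (62.081, 63) (57.5727, 63)]  |A|=377.7088
8. ⊥bis P1·P7 via (59.51,35.33): [(49.7621, 29.2079) (64.7149, 38.5989) (62.081, 63) (57.5727, 63)]  |A|=270.9705
9. canonical 4-gon: [(49.7621, 29.2079) (64.7149, 38.5989) (62.081, 63) (57.5727, 63)]
10. shoelace: 270.9705

Area of P1's cell: 270.9705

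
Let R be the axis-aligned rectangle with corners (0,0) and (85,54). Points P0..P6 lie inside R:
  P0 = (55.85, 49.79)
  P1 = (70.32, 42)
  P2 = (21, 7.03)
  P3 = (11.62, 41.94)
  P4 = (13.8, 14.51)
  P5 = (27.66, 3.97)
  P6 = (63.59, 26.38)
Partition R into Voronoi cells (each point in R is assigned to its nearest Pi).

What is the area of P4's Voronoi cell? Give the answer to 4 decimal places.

1. box [0,85]×[0,54]: [(0, 0) (85, 0) (85, 54) (0, 54)]
2. ⊥bis P4·P0 via (34.825,32.15): [(0, 0) (61.7989, 0) (16.4928, 54) (0, 54)]  |A|=2113.8762
3. ⊥bis P4·P1 via (42.06,28.255): [(0, 0) (55.8026, 0) (47.5318, 17.0048) (16.4928, 54) (0, 54)]  |A|=2062.8931
4. ⊥bis P4·P2 via (17.4,10.77): [(0, 0) (6.2112, 0) (36.9635, 29.6012) (16.4928, 54) (0, 54)]  |A|=1291.1458
5. ⊥bis P4·P3 via (12.71,28.225): [(0, 27.2149) (0, 0) (6.2112, 0) (36.9635, 29.6012) (36.5298, 30.1181)]  |A|=604.9781
6. ⊥bis P4·P5 via (20.73,9.24): [(0, 27.2149) (0, 0) (6.2112, 0) (34.1665, 26.9089) (36.5703, 30.0698) (36.5298, 30.1181)]  |A|=603.7934
7. ⊥bis P4·P6 via (38.695,20.445): [(36.3915, 30.1071) (0, 27.2149) (0, 0) (6.2112, 0) (34.1665, 26.9089) (36.441, 29.8998)]  |A|=603.7722
8. canonical 6-gon: [(36.3915, 30.1071) (0, 27.2149) (0, 0) (6.2112, 0) (34.1665, 26.9089) (36.441, 29.8998)]
9. shoelace: 603.7722

Area of P4's cell: 603.7722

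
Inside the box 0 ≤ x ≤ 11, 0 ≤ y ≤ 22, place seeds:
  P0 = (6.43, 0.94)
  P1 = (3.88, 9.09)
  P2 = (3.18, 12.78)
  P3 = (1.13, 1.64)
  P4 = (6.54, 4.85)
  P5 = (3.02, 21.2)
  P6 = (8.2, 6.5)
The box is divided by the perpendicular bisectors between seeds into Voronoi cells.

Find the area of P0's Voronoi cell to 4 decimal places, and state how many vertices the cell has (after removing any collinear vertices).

1. box [0,11]×[0,22]: [(0, 0) (11, 0) (11, 22) (0, 22)]
2. ⊥bis P0·P1 via (5.155,5.015): [(0, 3.4021) (0, 0) (11, 0) (11, 6.8438)]  |A|=56.3524
3. ⊥bis P0·P2 via (4.805,6.86): [(0, 3.4021) (0, 0) (11, 0) (11, 6.8438)]  |A|=56.3524
4. ⊥bis P0·P3 via (3.78,1.29): [(4.2339, 4.7268) (3.6096, 0) (11, 0) (11, 6.8438)]  |A|=40.6193
5. ⊥bis P0·P4 via (6.485,2.895): [(4.0012, 2.9649) (3.6096, 0) (11, 0) (11, 2.768)]  |A|=20.642
6. ⊥bis P0·P5 via (4.725,11.07): [(4.0012, 2.9649) (3.6096, 0) (11, 0) (11, 2.768)]  |A|=20.642
7. ⊥bis P0·P6 via (7.315,3.72): [(10.2382, 2.7894) (4.0012, 2.9649) (3.6096, 0) (11, 0) (11, 2.5469)]  |A|=20.5578
8. canonical 5-gon: [(10.2382, 2.7894) (4.0012, 2.9649) (3.6096, 0) (11, 0) (11, 2.5469)]
9. shoelace: 20.5578

Area of P0's cell: 20.5578 (5 vertices)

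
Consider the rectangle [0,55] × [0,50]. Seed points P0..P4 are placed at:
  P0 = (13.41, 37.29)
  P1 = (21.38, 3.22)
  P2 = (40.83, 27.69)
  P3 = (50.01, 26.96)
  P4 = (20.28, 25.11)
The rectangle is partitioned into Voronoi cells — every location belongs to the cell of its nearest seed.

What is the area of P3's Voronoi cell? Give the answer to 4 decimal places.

Area of P3's cell: 474.7050

1. box [0,55]×[0,50]: [(0, 0) (55, 0) (55, 50) (0, 50)]
2. ⊥bis P3·P0 via (31.71,32.125): [(22.643, 0) (55, 0) (55, 50) (36.755, 50)]  |A|=1265.0482
3. ⊥bis P3·P1 via (35.695,15.09): [(29.1349, 23.0013) (48.2076, 0) (55, 0) (55, 50) (36.755, 50)]  |A|=971.0383
4. ⊥bis P3·P2 via (45.42,27.325): [(43.6812, 5.4588) (48.2076, 0) (55, 0) (55, 50) (47.2231, 50)]  |A|=474.705
5. ⊥bis P3·P4 via (35.145,26.035): [(43.6812, 5.4588) (48.2076, 0) (55, 0) (55, 50) (47.2231, 50)]  |A|=474.705
6. canonical 5-gon: [(43.6812, 5.4588) (48.2076, 0) (55, 0) (55, 50) (47.2231, 50)]
7. shoelace: 474.705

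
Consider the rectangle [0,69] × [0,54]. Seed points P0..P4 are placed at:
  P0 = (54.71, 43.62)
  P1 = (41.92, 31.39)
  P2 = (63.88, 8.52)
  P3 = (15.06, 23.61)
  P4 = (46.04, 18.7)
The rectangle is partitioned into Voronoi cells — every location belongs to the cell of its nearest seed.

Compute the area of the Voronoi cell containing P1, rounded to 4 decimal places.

Area of P1's cell: 618.7041

1. box [0,69]×[0,54]: [(0, 0) (69, 0) (69, 54) (0, 54)]
2. ⊥bis P1·P0 via (48.315,37.505): [(0, 0) (69, 0) (69, 15.8729) (32.5422, 54) (0, 54)]  |A|=3030.9845
3. ⊥bis P1·P2 via (52.9,19.955): [(0, 0) (32.1181, 0) (59.2585, 26.0605) (32.5422, 54) (0, 54)]  |A|=2473.0917
4. ⊥bis P1·P3 via (28.49,27.5): [(35.5116, 3.2585) (59.2585, 26.0605) (32.5422, 54) (20.8143, 54)]  |A|=933.8776
5. ⊥bis P1·P4 via (43.98,25.045): [(30.4714, 20.6592) (56.3799, 29.0708) (32.5422, 54) (20.8143, 54)]  |A|=618.7041
6. canonical 4-gon: [(30.4714, 20.6592) (56.3799, 29.0708) (32.5422, 54) (20.8143, 54)]
7. shoelace: 618.7041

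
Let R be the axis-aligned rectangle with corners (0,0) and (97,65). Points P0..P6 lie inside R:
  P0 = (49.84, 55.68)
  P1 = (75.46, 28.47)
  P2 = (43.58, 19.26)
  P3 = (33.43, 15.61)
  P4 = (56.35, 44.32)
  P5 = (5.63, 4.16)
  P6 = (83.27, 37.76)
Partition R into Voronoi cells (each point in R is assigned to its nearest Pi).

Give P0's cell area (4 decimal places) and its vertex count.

1. box [0,97]×[0,65]: [(0, 0) (97, 0) (97, 65) (0, 65)]
2. ⊥bis P0·P1 via (62.65,42.075): [(0, 0) (17.9638, 0) (86.9977, 65) (0, 65)]  |A|=3411.2499
3. ⊥bis P0·P2 via (46.71,37.47): [(0, 45.4987) (56.0535, 35.864) (86.9977, 65) (0, 65)]  |A|=1813.9421
4. ⊥bis P0·P3 via (41.635,35.645): [(0, 52.6959) (30.2851, 40.2932) (56.0535, 35.864) (86.9977, 65) (0, 65)]  |A|=1704.9577
5. ⊥bis P0·P4 via (53.095,50): [(0, 52.6959) (30.2851, 40.2932) (34.8018, 39.5168) (79.2701, 65) (0, 65)]  |A|=1240.3829
6. ⊥bis P0·P5 via (27.735,29.92): [(0, 53.7198) (2.2824, 51.7612) (30.2851, 40.2932) (34.8018, 39.5168) (79.2701, 65) (0, 65)]  |A|=1239.2145
7. ⊥bis P0·P6 via (66.555,46.72): [(0, 53.7198) (2.2824, 51.7612) (30.2851, 40.2932) (34.8018, 39.5168) (75.0609, 62.5878) (76.3539, 65) (0, 65)]  |A|=1235.6973
8. canonical 7-gon: [(0, 53.7198) (2.2824, 51.7612) (30.2851, 40.2932) (34.8018, 39.5168) (75.0609, 62.5878) (76.3539, 65) (0, 65)]
9. shoelace: 1235.6973

Area of P0's cell: 1235.6973 (7 vertices)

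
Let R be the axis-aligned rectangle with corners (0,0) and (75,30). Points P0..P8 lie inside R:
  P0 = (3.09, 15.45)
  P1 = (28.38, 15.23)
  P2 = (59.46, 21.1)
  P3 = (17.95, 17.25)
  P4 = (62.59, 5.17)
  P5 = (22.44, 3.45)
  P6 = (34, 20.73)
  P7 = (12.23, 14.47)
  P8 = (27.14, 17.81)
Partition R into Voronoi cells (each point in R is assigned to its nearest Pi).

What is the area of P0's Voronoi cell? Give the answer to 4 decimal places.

1. box [0,75]×[0,30]: [(0, 0) (75, 0) (75, 30) (0, 30)]
2. ⊥bis P0·P1 via (15.735,15.34): [(0, 0) (15.6016, 0) (15.8625, 30) (0, 30)]  |A|=471.9613
3. ⊥bis P0·P2 via (31.275,18.275): [(0, 0) (15.6016, 0) (15.8625, 30) (0, 30)]  |A|=471.9613
4. ⊥bis P0·P3 via (10.52,16.35): [(0, 0) (12.5005, 0) (8.8666, 30) (0, 30)]  |A|=320.5058
5. ⊥bis P0·P4 via (32.84,10.31): [(0, 0) (12.5005, 0) (8.8666, 30) (0, 30)]  |A|=320.5058
6. ⊥bis P0·P5 via (12.765,9.45): [(0, 0) (6.9045, 0) (11.5861, 7.549) (8.8666, 30) (0, 30)]  |A|=299.3839
7. ⊥bis P0·P6 via (18.545,18.09): [(0, 0) (6.9045, 0) (11.5861, 7.549) (8.8666, 30) (0, 30)]  |A|=299.3839
8. ⊥bis P0·P7 via (7.66,14.96): [(0, 0) (6.056, 0) (9.082, 28.2219) (8.8666, 30) (0, 30)]  |A|=229.5677
9. ⊥bis P0·P8 via (15.115,16.63): [(0, 0) (6.056, 0) (9.082, 28.2219) (8.8666, 30) (0, 30)]  |A|=229.5677
10. canonical 5-gon: [(0, 0) (6.056, 0) (9.082, 28.2219) (8.8666, 30) (0, 30)]
11. shoelace: 229.5677

Area of P0's cell: 229.5677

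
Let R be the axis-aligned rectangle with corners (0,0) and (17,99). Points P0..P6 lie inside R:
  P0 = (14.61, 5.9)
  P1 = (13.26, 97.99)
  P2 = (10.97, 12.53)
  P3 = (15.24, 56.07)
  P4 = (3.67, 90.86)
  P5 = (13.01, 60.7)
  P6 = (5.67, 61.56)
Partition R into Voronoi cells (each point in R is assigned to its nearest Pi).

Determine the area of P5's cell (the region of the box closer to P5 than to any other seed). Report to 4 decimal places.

1. box [0,17]×[0,99]: [(0, 0) (17, 0) (17, 99) (0, 99)]
2. ⊥bis P5·P0 via (13.81,33.3): [(0, 32.8968) (17, 33.3931) (17, 99) (0, 99)]  |A|=1119.5356
3. ⊥bis P5·P1 via (13.135,79.345): [(0, 79.4331) (0, 32.8968) (17, 33.3931) (17, 79.3191)]  |A|=785.9289
4. ⊥bis P5·P2 via (11.99,36.615): [(0, 79.4331) (0, 37.1228) (17, 36.4028) (17, 79.3191)]  |A|=724.4256
5. ⊥bis P5·P3 via (14.125,58.385): [(0, 79.4331) (0, 51.5818) (17, 59.7697) (17, 79.3191)]  |A|=402.9052
6. ⊥bis P5·P4 via (8.34,75.78): [(0, 73.1973) (0, 51.5818) (17, 59.7697) (17, 78.4618)]  |A|=342.6143
7. ⊥bis P5·P6 via (9.34,61.13): [(11.1588, 76.6529) (8.713, 55.7783) (17, 59.7697) (17, 78.4618)]  |A|=136.2057
8. canonical 4-gon: [(11.1588, 76.6529) (8.713, 55.7783) (17, 59.7697) (17, 78.4618)]
9. shoelace: 136.2057

Area of P5's cell: 136.2057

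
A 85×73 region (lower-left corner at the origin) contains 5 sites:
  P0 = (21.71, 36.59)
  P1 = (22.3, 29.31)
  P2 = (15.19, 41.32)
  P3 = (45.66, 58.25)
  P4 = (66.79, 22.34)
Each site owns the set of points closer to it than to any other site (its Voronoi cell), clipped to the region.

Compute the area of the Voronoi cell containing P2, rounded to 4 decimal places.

Area of P2's cell: 954.2193

1. box [0,85]×[0,73]: [(0, 0) (85, 0) (85, 73) (0, 73)]
2. ⊥bis P2·P0 via (18.45,38.955): [(0, 13.5229) (43.1483, 73) (0, 73)]  |A|=1283.1683
3. ⊥bis P2·P1 via (18.745,35.315): [(0, 24.2178) (13.5994, 32.2688) (43.1483, 73) (0, 73)]  |A|=1210.4457
4. ⊥bis P2·P3 via (30.425,49.785): [(0, 24.2178) (13.5994, 32.2688) (28.6388, 52.9997) (17.5261, 73) (0, 73)]  |A|=954.2193
5. ⊥bis P2·P4 via (40.99,31.83): [(0, 24.2178) (13.5994, 32.2688) (28.6388, 52.9997) (17.5261, 73) (0, 73)]  |A|=954.2193
6. canonical 5-gon: [(0, 24.2178) (13.5994, 32.2688) (28.6388, 52.9997) (17.5261, 73) (0, 73)]
7. shoelace: 954.2193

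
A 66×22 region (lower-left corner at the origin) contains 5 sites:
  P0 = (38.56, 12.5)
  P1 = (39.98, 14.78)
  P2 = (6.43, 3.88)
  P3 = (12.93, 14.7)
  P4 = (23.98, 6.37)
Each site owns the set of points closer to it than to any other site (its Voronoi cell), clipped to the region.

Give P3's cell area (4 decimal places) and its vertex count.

Area of P3's cell: 267.7699 (6 vertices)

1. box [0,66]×[0,22]: [(0, 0) (66, 0) (66, 22) (0, 22)]
2. ⊥bis P3·P0 via (25.745,13.6): [(0, 0) (24.5776, 0) (26.466, 22) (0, 22)]  |A|=561.4801
3. ⊥bis P3·P1 via (26.455,14.74): [(0, 0) (24.5776, 0) (26.4346, 21.634) (26.4335, 22) (0, 22)]  |A|=561.4742
4. ⊥bis P3·P2 via (9.68,9.29): [(0, 15.1052) (24.6054, 0.3237) (26.4346, 21.634) (26.4335, 22) (0, 22)]  |A|=371.6618
5. ⊥bis P3·P4 via (18.455,10.535): [(0, 15.1052) (15.0738, 6.0497) (26.3848, 21.0542) (26.4346, 21.634) (26.4335, 22) (0, 22)]  |A|=267.7699
6. canonical 6-gon: [(0, 15.1052) (15.0738, 6.0497) (26.3848, 21.0542) (26.4346, 21.634) (26.4335, 22) (0, 22)]
7. shoelace: 267.7699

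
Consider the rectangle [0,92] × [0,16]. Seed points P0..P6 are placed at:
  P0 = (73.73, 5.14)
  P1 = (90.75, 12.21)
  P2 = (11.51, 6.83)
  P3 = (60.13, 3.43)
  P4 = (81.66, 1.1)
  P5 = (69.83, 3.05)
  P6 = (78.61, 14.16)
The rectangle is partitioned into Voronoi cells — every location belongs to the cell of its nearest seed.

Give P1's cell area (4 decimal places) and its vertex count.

Area of P1's cell: 82.5363 (4 vertices)

1. box [0,92]×[0,16]: [(0, 0) (92, 0) (92, 16) (0, 16)]
2. ⊥bis P1·P0 via (82.24,8.675): [(85.8435, 0) (92, 0) (92, 16) (79.1972, 16)]  |A|=151.6737
3. ⊥bis P1·P2 via (51.13,9.52): [(85.8435, 0) (92, 0) (92, 16) (79.1972, 16)]  |A|=151.6737
4. ⊥bis P1·P3 via (75.44,7.82): [(85.8435, 0) (92, 0) (92, 16) (79.1972, 16)]  |A|=151.6737
5. ⊥bis P1·P4 via (86.205,6.655): [(81.4697, 10.5293) (92, 1.9136) (92, 16) (79.1972, 16)]  |A|=109.1866
6. ⊥bis P1·P5 via (80.29,7.63): [(81.4697, 10.5293) (92, 1.9136) (92, 16) (79.1972, 16)]  |A|=109.1866
7. ⊥bis P1·P6 via (84.68,13.185): [(83.9301, 8.5163) (92, 1.9136) (92, 16) (85.1322, 16)]  |A|=82.5363
8. canonical 4-gon: [(83.9301, 8.5163) (92, 1.9136) (92, 16) (85.1322, 16)]
9. shoelace: 82.5363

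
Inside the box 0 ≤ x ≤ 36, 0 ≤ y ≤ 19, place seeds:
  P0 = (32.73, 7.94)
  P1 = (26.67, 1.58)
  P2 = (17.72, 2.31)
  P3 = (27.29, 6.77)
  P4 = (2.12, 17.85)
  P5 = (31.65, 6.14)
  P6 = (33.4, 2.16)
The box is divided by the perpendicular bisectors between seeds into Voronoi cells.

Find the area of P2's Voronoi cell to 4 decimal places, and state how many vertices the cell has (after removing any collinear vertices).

Area of P2's cell: 203.2263 (5 vertices)

1. box [0,36]×[0,19]: [(0, 0) (36, 0) (36, 19) (0, 19)]
2. ⊥bis P2·P0 via (25.225,5.125): [(0, 0) (27.1473, 0) (20.0207, 19) (0, 19)]  |A|=448.0962
3. ⊥bis P2·P1 via (22.195,1.945): [(0, 0) (22.0364, 0) (22.9493, 11.1923) (20.0207, 19) (0, 19)]  |A|=419.4945
4. ⊥bis P2·P3 via (22.505,4.54): [(0, 0) (22.0364, 0) (22.4213, 4.7196) (15.7661, 19) (0, 19)]  |A|=377.5766
5. ⊥bis P2·P4 via (9.92,10.08): [(0, 0.1217) (0, 0) (22.0364, 0) (22.4213, 4.7196) (16.7349, 16.9212)]  |A|=203.2263
6. ⊥bis P2·P5 via (24.685,4.225): [(0, 0.1217) (0, 0) (22.0364, 0) (22.4213, 4.7196) (16.7349, 16.9212)]  |A|=203.2263
7. ⊥bis P2·P6 via (25.56,2.235): [(0, 0.1217) (0, 0) (22.0364, 0) (22.4213, 4.7196) (16.7349, 16.9212)]  |A|=203.2263
8. canonical 5-gon: [(0, 0.1217) (0, 0) (22.0364, 0) (22.4213, 4.7196) (16.7349, 16.9212)]
9. shoelace: 203.2263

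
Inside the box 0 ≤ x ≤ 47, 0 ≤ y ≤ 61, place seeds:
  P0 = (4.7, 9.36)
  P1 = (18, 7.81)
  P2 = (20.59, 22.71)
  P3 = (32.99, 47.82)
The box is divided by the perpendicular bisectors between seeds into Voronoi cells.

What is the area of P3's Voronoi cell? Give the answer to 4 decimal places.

1. box [0,47]×[0,61]: [(0, 0) (47, 0) (47, 61) (0, 61)]
2. ⊥bis P3·P0 via (18.845,28.59): [(0, 42.4518) (47, 7.88) (47, 61) (0, 61)]  |A|=1684.2016
3. ⊥bis P3·P1 via (25.495,27.815): [(0, 42.4518) (14.0891, 32.0883) (47, 19.758) (47, 61) (0, 61)]  |A|=1488.7442
4. ⊥bis P3·P2 via (26.79,35.265): [(0, 48.4946) (47, 25.2848) (47, 61) (0, 61)]  |A|=1133.1845
5. canonical 4-gon: [(0, 48.4946) (47, 25.2848) (47, 61) (0, 61)]
6. shoelace: 1133.1845

Area of P3's cell: 1133.1845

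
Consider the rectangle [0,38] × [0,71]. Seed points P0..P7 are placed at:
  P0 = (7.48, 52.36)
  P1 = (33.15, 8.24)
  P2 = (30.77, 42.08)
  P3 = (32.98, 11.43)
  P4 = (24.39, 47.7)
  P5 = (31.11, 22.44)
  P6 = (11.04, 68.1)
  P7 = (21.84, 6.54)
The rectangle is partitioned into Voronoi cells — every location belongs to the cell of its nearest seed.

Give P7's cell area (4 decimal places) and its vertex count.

1. box [0,38]×[0,71]: [(0, 0) (38, 0) (38, 71) (0, 71)]
2. ⊥bis P7·P0 via (14.66,29.45): [(0, 24.8556) (0, 0) (38, 0) (38, 36.7648)]  |A|=1170.786
3. ⊥bis P7·P1 via (27.495,7.39): [(23.7509, 32.2991) (0, 24.8556) (0, 0) (28.6058, 0)]  |A|=757.1418
4. ⊥bis P7·P2 via (26.305,24.31): [(24.8986, 24.6634) (10.7391, 28.2212) (0, 24.8556) (0, 0) (28.6058, 0)]  |A|=705.1242
5. ⊥bis P7·P3 via (27.41,8.985): [(27.1747, 9.5211) (19.986, 25.8978) (10.7391, 28.2212) (0, 24.8556) (0, 0) (28.6058, 0)]  |A|=669.3346
6. ⊥bis P7·P4 via (23.115,27.12): [(27.1747, 9.5211) (19.986, 25.8978) (12.5058, 27.7773) (9.848, 27.9419) (0, 24.8556) (0, 0) (28.6058, 0)]  |A|=668.8901
7. ⊥bis P7·P5 via (26.475,14.49): [(27.1747, 9.5211) (24.484, 15.6508) (5.6557, 26.628) (0, 24.8556) (0, 0) (28.6058, 0)]  |A|=584.2847
8. ⊥bis P7·P6 via (16.44,37.32): [(27.1747, 9.5211) (24.484, 15.6508) (5.6557, 26.628) (0, 24.8556) (0, 0) (28.6058, 0)]  |A|=584.2847
9. canonical 6-gon: [(27.1747, 9.5211) (24.484, 15.6508) (5.6557, 26.628) (0, 24.8556) (0, 0) (28.6058, 0)]
10. shoelace: 584.2847

Area of P7's cell: 584.2847 (6 vertices)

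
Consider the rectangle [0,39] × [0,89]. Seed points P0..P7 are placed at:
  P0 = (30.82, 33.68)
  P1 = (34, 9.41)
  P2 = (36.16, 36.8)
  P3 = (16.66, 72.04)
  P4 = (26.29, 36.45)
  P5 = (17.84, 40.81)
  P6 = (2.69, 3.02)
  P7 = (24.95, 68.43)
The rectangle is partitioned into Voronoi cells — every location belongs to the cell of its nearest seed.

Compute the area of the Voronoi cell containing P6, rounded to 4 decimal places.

Area of P6's cell: 395.5764

1. box [0,39]×[0,89]: [(0, 0) (39, 0) (39, 89) (0, 89)]
2. ⊥bis P6·P0 via (16.755,18.35): [(0, 33.7224) (0, 0) (36.7554, 0)]  |A|=619.7402
3. ⊥bis P6·P1 via (18.345,6.215): [(15.6641, 19.3509) (0, 33.7224) (0, 0) (19.6134, 0)]  |A|=453.8842
4. ⊥bis P6·P2 via (19.425,19.91): [(15.6641, 19.3509) (0, 33.7224) (0, 0) (19.6134, 0)]  |A|=453.8842
5. ⊥bis P6·P3 via (9.675,37.53): [(15.6641, 19.3509) (0, 33.7224) (0, 0) (19.6134, 0)]  |A|=453.8842
6. ⊥bis P6·P4 via (14.49,19.735): [(15.7702, 18.8313) (0, 29.9643) (0, 0) (19.6134, 0)]  |A|=420.9433
7. ⊥bis P6·P5 via (10.265,21.915): [(15.7702, 18.8313) (12.8962, 20.8602) (0, 26.0302) (0, 0) (19.6134, 0)]  |A|=395.5764
8. ⊥bis P6·P7 via (13.82,35.725): [(15.7702, 18.8313) (12.8962, 20.8602) (0, 26.0302) (0, 0) (19.6134, 0)]  |A|=395.5764
9. canonical 5-gon: [(15.7702, 18.8313) (12.8962, 20.8602) (0, 26.0302) (0, 0) (19.6134, 0)]
10. shoelace: 395.5764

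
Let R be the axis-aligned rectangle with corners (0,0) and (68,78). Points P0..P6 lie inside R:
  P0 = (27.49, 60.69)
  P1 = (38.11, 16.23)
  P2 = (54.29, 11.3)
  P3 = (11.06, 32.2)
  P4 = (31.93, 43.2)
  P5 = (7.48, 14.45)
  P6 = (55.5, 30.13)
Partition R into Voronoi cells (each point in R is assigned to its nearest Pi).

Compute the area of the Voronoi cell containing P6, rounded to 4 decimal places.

Area of P6's cell: 857.2677

1. box [0,68]×[0,78]: [(0, 0) (68, 0) (68, 78) (0, 78)]
2. ⊥bis P6·P0 via (41.495,45.41): [(0, 7.3774) (0, 0) (68, 0) (68, 69.7034)]  |A|=2620.7473
3. ⊥bis P6·P1 via (46.805,23.18): [(34.3043, 38.8193) (65.333, 0) (68, 0) (68, 69.7034)]  |A|=1226.1163
4. ⊥bis P6·P2 via (54.895,20.715): [(34.3043, 38.8193) (48.444, 21.1295) (68, 19.8729) (68, 69.7034)]  |A|=1003.6226
5. ⊥bis P6·P3 via (33.28,31.165): [(34.3043, 38.8193) (48.444, 21.1295) (68, 19.8729) (68, 69.7034)]  |A|=1003.6226
6. ⊥bis P6·P4 via (43.715,36.665): [(55.8707, 58.5861) (40.5658, 30.9858) (48.444, 21.1295) (68, 19.8729) (68, 69.7034)]  |A|=857.2677
7. ⊥bis P6·P5 via (31.49,22.29): [(55.8707, 58.5861) (40.5658, 30.9858) (48.444, 21.1295) (68, 19.8729) (68, 69.7034)]  |A|=857.2677
8. canonical 5-gon: [(55.8707, 58.5861) (40.5658, 30.9858) (48.444, 21.1295) (68, 19.8729) (68, 69.7034)]
9. shoelace: 857.2677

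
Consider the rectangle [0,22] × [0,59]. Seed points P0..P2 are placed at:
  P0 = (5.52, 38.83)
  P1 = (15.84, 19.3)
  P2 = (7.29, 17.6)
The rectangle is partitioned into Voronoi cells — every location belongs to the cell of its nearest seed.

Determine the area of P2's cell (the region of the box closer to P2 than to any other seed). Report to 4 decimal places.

1. box [0,22]×[0,59]: [(0, 0) (22, 0) (22, 59) (0, 59)]
2. ⊥bis P2·P0 via (6.405,28.215): [(0, 27.681) (0, 0) (22, 0) (22, 29.5152)]  |A|=629.1581
3. ⊥bis P2·P1 via (11.565,18.45): [(9.5709, 28.479) (0, 27.681) (0, 0) (15.2334, 0)]  |A|=349.3825
4. canonical 4-gon: [(9.5709, 28.479) (0, 27.681) (0, 0) (15.2334, 0)]
5. shoelace: 349.3825

Area of P2's cell: 349.3825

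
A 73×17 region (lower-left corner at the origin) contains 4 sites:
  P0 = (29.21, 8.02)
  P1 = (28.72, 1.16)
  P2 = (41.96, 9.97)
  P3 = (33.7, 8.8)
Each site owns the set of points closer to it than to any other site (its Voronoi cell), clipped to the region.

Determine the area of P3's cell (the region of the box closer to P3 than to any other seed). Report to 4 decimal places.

Area of P3's cell: 97.8300

1. box [0,73]×[0,17]: [(0, 0) (73, 0) (73, 17) (0, 17)]
2. ⊥bis P3·P0 via (31.455,8.41): [(32.916, 0) (73, 0) (73, 17) (29.9628, 17)]  |A|=706.5308
3. ⊥bis P3·P1 via (31.21,4.98): [(32.1582, 4.3619) (38.85, 0) (73, 0) (73, 17) (29.9628, 17)]  |A|=693.589
4. ⊥bis P3·P2 via (37.83,9.385): [(32.1582, 4.3619) (38.85, 0) (39.1594, 0) (36.7514, 17) (29.9628, 17)]  |A|=97.83
5. canonical 5-gon: [(32.1582, 4.3619) (38.85, 0) (39.1594, 0) (36.7514, 17) (29.9628, 17)]
6. shoelace: 97.83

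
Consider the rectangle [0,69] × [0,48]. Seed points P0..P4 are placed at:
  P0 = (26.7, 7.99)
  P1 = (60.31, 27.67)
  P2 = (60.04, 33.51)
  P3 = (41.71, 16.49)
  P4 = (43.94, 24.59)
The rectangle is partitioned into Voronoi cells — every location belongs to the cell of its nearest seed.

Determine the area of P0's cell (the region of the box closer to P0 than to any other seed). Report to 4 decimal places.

Area of P0's cell: 1216.2273

1. box [0,69]×[0,48]: [(0, 0) (69, 0) (69, 48) (0, 48)]
2. ⊥bis P0·P1 via (43.505,17.83): [(0, 0) (53.9452, 0) (25.8393, 48) (0, 48)]  |A|=1914.8265
3. ⊥bis P0·P2 via (43.37,20.75): [(0, 0) (53.9452, 0) (36.6698, 29.5033) (22.5116, 48) (0, 48)]  |A|=1884.0508
4. ⊥bis P0·P3 via (34.205,12.24): [(0, 0) (41.1364, 0) (13.9545, 48) (0, 48)]  |A|=1322.1811
5. ⊥bis P0·P4 via (35.32,16.29): [(0, 0) (41.1364, 0) (27.0446, 24.8845) (4.7872, 48) (0, 48)]  |A|=1216.2273
6. canonical 5-gon: [(0, 0) (41.1364, 0) (27.0446, 24.8845) (4.7872, 48) (0, 48)]
7. shoelace: 1216.2273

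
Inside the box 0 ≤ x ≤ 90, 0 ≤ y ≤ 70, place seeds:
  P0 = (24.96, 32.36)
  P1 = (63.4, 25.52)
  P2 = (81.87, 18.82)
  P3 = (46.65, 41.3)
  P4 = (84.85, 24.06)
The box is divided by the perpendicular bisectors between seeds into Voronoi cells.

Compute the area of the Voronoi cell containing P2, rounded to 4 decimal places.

Area of P2's cell: 477.2891

1. box [0,90]×[0,70]: [(0, 0) (90, 0) (90, 70) (0, 70)]
2. ⊥bis P2·P0 via (53.415,25.59): [(47.3266, 0) (90, 0) (90, 70) (63.981, 70)]  |A|=2404.2324
3. ⊥bis P2·P1 via (72.635,22.17): [(64.5928, 0) (90, 0) (90, 70) (89.9854, 70)]  |A|=889.7639
4. ⊥bis P2·P3 via (64.26,30.06): [(64.5928, 0) (90, 0) (90, 70) (89.9854, 70)]  |A|=889.7639
5. ⊥bis P2·P4 via (83.36,21.44): [(74.2496, 26.6211) (64.5928, 0) (90, 0) (90, 17.6638)]  |A|=477.2891
6. canonical 4-gon: [(74.2496, 26.6211) (64.5928, 0) (90, 0) (90, 17.6638)]
7. shoelace: 477.2891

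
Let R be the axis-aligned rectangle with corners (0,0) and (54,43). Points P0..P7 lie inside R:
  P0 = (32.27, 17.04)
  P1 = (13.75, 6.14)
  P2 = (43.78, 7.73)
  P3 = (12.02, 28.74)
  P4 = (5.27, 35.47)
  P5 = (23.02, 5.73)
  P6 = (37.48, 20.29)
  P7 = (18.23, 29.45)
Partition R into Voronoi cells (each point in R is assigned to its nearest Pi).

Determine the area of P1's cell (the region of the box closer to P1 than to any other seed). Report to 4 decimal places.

Area of P1's cell: 316.9930

1. box [0,54]×[0,43]: [(0, 0) (54, 0) (54, 43) (0, 43)]
2. ⊥bis P1·P0 via (23.01,11.59): [(0, 0) (29.8313, 0) (4.5236, 43) (0, 43)]  |A|=738.6299
3. ⊥bis P1·P2 via (28.765,6.935): [(0, 0) (29.1322, 0) (29.0631, 1.3053) (4.5236, 43) (0, 43)]  |A|=738.1736
4. ⊥bis P1·P3 via (12.885,17.44): [(0, 16.4537) (0, 0) (29.1322, 0) (29.0631, 1.3053) (19.2789, 17.9294)]  |A|=425.5776
5. ⊥bis P1·P4 via (9.51,20.805): [(0, 16.4537) (0, 0) (29.1322, 0) (29.0631, 1.3053) (19.2789, 17.9294)]  |A|=425.5776
6. ⊥bis P1·P5 via (18.385,5.935): [(18.9143, 17.9015) (0, 16.4537) (0, 0) (18.1225, 0)]  |A|=317.8148
7. ⊥bis P1·P6 via (25.615,13.215): [(18.9143, 17.9015) (0, 16.4537) (0, 0) (18.1225, 0)]  |A|=317.8148
8. ⊥bis P1·P7 via (15.99,17.795): [(18.8849, 17.2386) (16.4265, 17.7111) (0, 16.4537) (0, 0) (18.1225, 0)]  |A|=316.993
9. canonical 5-gon: [(18.8849, 17.2386) (16.4265, 17.7111) (0, 16.4537) (0, 0) (18.1225, 0)]
10. shoelace: 316.993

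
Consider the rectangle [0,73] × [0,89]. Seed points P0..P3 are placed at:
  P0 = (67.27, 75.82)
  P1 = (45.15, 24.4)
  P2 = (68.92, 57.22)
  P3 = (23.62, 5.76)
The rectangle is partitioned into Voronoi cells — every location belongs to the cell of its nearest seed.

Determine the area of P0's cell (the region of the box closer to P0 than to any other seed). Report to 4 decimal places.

Area of P0's cell: 1661.8373

1. box [0,73]×[0,89]: [(0, 0) (73, 0) (73, 89) (0, 89)]
2. ⊥bis P0·P1 via (56.21,50.11): [(0, 74.2906) (73, 42.8872) (73, 89) (0, 89)]  |A|=2220.0101
3. ⊥bis P0·P2 via (68.095,66.52): [(0, 74.2906) (26.6168, 62.8405) (73, 66.9551) (73, 89) (0, 89)]  |A|=1661.8373
4. ⊥bis P0·P3 via (45.445,40.79): [(0, 74.2906) (26.6168, 62.8405) (73, 66.9551) (73, 89) (0, 89)]  |A|=1661.8373
5. canonical 5-gon: [(0, 74.2906) (26.6168, 62.8405) (73, 66.9551) (73, 89) (0, 89)]
6. shoelace: 1661.8373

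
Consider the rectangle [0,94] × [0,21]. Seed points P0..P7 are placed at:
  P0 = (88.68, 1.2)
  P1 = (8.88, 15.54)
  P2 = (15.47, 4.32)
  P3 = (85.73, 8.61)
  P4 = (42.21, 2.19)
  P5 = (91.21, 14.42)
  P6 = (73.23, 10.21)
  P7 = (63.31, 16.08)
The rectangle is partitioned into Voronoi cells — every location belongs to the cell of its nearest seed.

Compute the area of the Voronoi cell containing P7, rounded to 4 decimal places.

1. box [0,94]×[0,21]: [(0, 0) (94, 0) (94, 21) (0, 21)]
2. ⊥bis P7·P0 via (75.995,8.64): [(0, 0) (70.9275, 0) (83.2444, 21) (0, 21)]  |A|=1618.8045
3. ⊥bis P7·P1 via (36.095,15.81): [(36.2519, 0) (70.9275, 0) (83.2444, 21) (36.0435, 21)]  |A|=859.7032
4. ⊥bis P7·P2 via (39.39,10.2): [(41.8974, 0) (70.9275, 0) (83.2444, 21) (36.7352, 21)]  |A|=793.1631
5. ⊥bis P7·P3 via (74.52,12.345): [(41.8974, 0) (70.4068, 0) (77.4037, 21) (36.7352, 21)]  |A|=726.3694
6. ⊥bis P7·P4 via (52.76,9.135): [(58.7735, 0) (70.4068, 0) (77.4037, 21) (44.9493, 21)]  |A|=462.9208
7. ⊥bis P7·P5 via (77.26,15.25): [(58.7735, 0) (70.4068, 0) (77.4037, 21) (44.9493, 21)]  |A|=462.9208
8. ⊥bis P7·P6 via (68.27,13.145): [(58.7735, 0) (60.4917, 0) (72.9181, 21) (44.9493, 21)]  |A|=311.7121
9. canonical 4-gon: [(58.7735, 0) (60.4917, 0) (72.9181, 21) (44.9493, 21)]
10. shoelace: 311.7121

Area of P7's cell: 311.7121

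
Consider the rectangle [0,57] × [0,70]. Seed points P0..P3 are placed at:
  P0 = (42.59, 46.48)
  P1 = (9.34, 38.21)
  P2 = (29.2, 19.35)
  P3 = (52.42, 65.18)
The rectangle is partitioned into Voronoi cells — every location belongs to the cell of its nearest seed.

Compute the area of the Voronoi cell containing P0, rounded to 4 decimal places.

1. box [0,57]×[0,70]: [(0, 0) (57, 0) (57, 70) (0, 70)]
2. ⊥bis P0·P1 via (25.965,42.345): [(36.4971, 0) (57, 0) (57, 70) (19.0866, 70)]  |A|=2044.5697
3. ⊥bis P0·P2 via (35.895,32.915): [(27.2491, 37.1822) (57, 22.4986) (57, 70) (19.0866, 70)]  |A|=1328.7217
4. ⊥bis P0·P3 via (47.505,55.83): [(27.2491, 37.1822) (57, 22.4986) (57, 50.8388) (20.5488, 70) (19.0866, 70)]  |A|=979.4973
5. canonical 5-gon: [(27.2491, 37.1822) (57, 22.4986) (57, 50.8388) (20.5488, 70) (19.0866, 70)]
6. shoelace: 979.4973

Area of P0's cell: 979.4973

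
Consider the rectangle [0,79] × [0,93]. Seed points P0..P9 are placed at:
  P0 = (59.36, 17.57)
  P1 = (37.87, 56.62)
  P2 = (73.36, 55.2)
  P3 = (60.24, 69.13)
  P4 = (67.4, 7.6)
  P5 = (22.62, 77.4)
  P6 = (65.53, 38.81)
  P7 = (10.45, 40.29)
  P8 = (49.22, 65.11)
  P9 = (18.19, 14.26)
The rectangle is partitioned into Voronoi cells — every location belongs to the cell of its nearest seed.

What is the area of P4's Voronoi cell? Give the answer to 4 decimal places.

Area of P4's cell: 392.1500

1. box [0,79]×[0,93]: [(0, 0) (79, 0) (79, 93) (0, 93)]
2. ⊥bis P4·P0 via (63.38,12.585): [(47.774, 0) (79, 0) (79, 25.1813)]  |A|=393.1555
3. ⊥bis P4·P1 via (52.635,32.11): [(47.774, 0) (79, 0) (79, 25.1813)]  |A|=393.1555
4. ⊥bis P4·P2 via (70.38,31.4): [(47.774, 0) (79, 0) (79, 25.1813)]  |A|=393.1555
5. ⊥bis P4·P3 via (63.82,38.365): [(47.774, 0) (79, 0) (79, 25.1813)]  |A|=393.1555
6. ⊥bis P4·P5 via (45.01,42.5): [(47.774, 0) (79, 0) (79, 25.1813)]  |A|=393.1555
7. ⊥bis P4·P6 via (66.465,23.205): [(77.3587, 23.8577) (47.774, 0) (79, 0) (79, 23.9561)]  |A|=392.15
8. ⊥bis P4·P7 via (38.925,23.945): [(77.3587, 23.8577) (47.774, 0) (79, 0) (79, 23.9561)]  |A|=392.15
9. ⊥bis P4·P8 via (58.31,36.355): [(77.3587, 23.8577) (47.774, 0) (79, 0) (79, 23.9561)]  |A|=392.15
10. ⊥bis P4·P9 via (42.795,10.93): [(77.3587, 23.8577) (47.774, 0) (79, 0) (79, 23.9561)]  |A|=392.15
11. canonical 4-gon: [(77.3587, 23.8577) (47.774, 0) (79, 0) (79, 23.9561)]
12. shoelace: 392.15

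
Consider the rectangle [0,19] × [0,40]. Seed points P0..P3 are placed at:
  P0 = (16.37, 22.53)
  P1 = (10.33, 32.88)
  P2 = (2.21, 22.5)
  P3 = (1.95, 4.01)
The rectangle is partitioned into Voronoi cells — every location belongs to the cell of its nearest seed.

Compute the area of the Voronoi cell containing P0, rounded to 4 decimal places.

1. box [0,19]×[0,40]: [(0, 0) (19, 0) (19, 40) (0, 40)]
2. ⊥bis P0·P1 via (13.35,27.705): [(0, 19.9143) (0, 0) (19, 0) (19, 31.0022)]  |A|=483.7065
3. ⊥bis P0·P2 via (9.29,22.515): [(9.284, 25.3322) (9.3377, 0) (19, 0) (19, 31.0022)]  |A|=272.9918
4. ⊥bis P0·P3 via (9.16,13.27): [(9.284, 25.3322) (9.3098, 13.1533) (19, 5.6084) (19, 31.0022)]  |A|=182.2729
5. canonical 4-gon: [(9.284, 25.3322) (9.3098, 13.1533) (19, 5.6084) (19, 31.0022)]
6. shoelace: 182.2729

Area of P0's cell: 182.2729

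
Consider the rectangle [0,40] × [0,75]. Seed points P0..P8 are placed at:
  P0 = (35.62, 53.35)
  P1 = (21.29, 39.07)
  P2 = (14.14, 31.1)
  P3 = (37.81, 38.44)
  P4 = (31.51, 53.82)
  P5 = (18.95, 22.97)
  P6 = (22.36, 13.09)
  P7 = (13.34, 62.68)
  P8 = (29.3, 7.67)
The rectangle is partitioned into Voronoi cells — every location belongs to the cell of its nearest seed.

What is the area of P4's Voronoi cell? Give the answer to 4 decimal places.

Area of P4's cell: 291.4098

1. box [0,40]×[0,75]: [(0, 0) (40, 0) (40, 75) (0, 75)]
2. ⊥bis P4·P0 via (33.565,53.585): [(0, 0) (27.4373, 0) (36.0139, 75) (0, 75)]  |A|=2379.4197
3. ⊥bis P4·P1 via (26.4,46.445): [(0, 64.7371) (32.2824, 42.3692) (36.0139, 75) (0, 75)]  |A|=753.2378
4. ⊥bis P4·P2 via (22.825,42.46): [(0, 64.7371) (32.2824, 42.3692) (36.0139, 75) (0, 75)]  |A|=753.2378
5. ⊥bis P4·P3 via (34.66,46.13): [(0, 64.7371) (29.7546, 44.1206) (32.6168, 45.293) (36.0139, 75) (0, 75)]  |A|=749.2496
6. ⊥bis P4·P5 via (25.23,38.395): [(0, 64.7371) (29.7546, 44.1206) (32.6168, 45.293) (36.0139, 75) (0, 75)]  |A|=749.2496
7. ⊥bis P4·P6 via (26.935,33.455): [(0, 64.7371) (29.7546, 44.1206) (32.6168, 45.293) (36.0139, 75) (0, 75)]  |A|=749.2496
8. ⊥bis P4·P7 via (22.425,58.25): [(19.1262, 51.4849) (29.7546, 44.1206) (32.6168, 45.293) (36.0139, 75) (30.5926, 75)]  |A|=291.4098
9. ⊥bis P4·P8 via (30.405,30.745): [(19.1262, 51.4849) (29.7546, 44.1206) (32.6168, 45.293) (36.0139, 75) (30.5926, 75)]  |A|=291.4098
10. canonical 5-gon: [(19.1262, 51.4849) (29.7546, 44.1206) (32.6168, 45.293) (36.0139, 75) (30.5926, 75)]
11. shoelace: 291.4098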